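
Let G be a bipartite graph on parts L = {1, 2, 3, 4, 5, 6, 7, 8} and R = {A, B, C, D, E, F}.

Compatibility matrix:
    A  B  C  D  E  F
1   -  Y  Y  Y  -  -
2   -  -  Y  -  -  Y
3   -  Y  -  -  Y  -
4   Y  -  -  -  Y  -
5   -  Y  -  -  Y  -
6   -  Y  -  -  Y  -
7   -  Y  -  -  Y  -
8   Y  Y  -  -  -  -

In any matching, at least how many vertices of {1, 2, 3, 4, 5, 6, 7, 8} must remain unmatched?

A valid assignment of size 5: 1–C, 2–F, 3–E, 4–A, 5–B.
The set {3, 4, 5, 6, 7, 8} has only 3 neighbours ({A, B, E}), so by Hall's theorem at most 5 of the 8 left vertices can be matched.
That matches 5 of the 8, leaving 3 unmatched; no matching can do better.

3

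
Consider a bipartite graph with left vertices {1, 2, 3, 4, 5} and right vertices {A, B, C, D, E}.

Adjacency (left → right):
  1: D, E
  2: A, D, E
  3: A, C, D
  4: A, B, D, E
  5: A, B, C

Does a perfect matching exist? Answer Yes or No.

Yes

A valid assignment of size 5: 1→D, 2→A, 3→C, 4→E, 5→B.
All 5 left vertices are covered.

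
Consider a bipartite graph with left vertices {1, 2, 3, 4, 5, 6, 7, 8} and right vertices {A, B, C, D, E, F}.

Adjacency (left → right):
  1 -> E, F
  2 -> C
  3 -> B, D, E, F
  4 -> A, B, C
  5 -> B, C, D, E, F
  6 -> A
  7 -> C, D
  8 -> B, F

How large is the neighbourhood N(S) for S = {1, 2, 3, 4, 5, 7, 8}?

The union of neighbours of {1, 2, 3, 4, 5, 7, 8} is {A, B, C, D, E, F}, which has 6 elements.
Since |N(S)| = 6 < |S| = 7, Hall's condition fails for this subset.

6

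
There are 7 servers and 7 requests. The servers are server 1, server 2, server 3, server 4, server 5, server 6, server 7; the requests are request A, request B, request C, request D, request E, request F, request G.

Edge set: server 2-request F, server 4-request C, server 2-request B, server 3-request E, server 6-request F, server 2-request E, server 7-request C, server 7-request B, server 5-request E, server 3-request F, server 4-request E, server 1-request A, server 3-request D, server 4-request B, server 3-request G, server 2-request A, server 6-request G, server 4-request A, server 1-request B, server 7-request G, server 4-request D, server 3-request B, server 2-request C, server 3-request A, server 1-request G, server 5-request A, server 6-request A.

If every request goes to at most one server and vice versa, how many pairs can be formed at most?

7

A valid assignment of size 7: server 1→request A, server 2→request C, server 3→request D, server 4→request B, server 5→request E, server 6→request F, server 7→request G.
All 7 servers are matched, so no larger matching exists.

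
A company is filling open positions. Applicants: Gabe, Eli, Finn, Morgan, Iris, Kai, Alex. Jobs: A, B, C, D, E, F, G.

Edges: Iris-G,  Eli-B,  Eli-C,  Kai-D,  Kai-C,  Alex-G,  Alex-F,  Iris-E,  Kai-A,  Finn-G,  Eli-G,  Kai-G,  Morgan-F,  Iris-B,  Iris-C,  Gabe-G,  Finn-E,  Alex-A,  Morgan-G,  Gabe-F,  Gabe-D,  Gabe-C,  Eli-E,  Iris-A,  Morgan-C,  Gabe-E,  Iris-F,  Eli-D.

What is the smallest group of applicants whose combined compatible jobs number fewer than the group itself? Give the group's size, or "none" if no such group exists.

A matching saturating every applicant exists, for instance Gabe→G, Eli→B, Finn→E, Morgan→C, Iris→A, Kai→D, Alex→F.
By Hall's marriage theorem, this means |N(S)| ≥ |S| for every subset S, so no violating subset exists.

none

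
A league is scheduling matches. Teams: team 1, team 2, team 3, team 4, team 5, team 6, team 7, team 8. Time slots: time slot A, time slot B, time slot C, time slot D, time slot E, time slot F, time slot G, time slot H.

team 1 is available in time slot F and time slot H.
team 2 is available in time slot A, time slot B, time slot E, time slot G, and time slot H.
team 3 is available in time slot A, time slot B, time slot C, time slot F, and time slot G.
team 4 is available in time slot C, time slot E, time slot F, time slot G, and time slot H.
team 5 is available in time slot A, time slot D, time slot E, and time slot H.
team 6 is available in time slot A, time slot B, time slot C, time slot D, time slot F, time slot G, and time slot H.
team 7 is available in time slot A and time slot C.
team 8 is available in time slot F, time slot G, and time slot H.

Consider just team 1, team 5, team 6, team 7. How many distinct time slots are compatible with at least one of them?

The union of neighbours of {team 1, team 5, team 6, team 7} is {time slot A, time slot B, time slot C, time slot D, time slot E, time slot F, time slot G, time slot H}, which has 8 elements.
Since |N(S)| = 8 ≥ |S| = 4, Hall's condition holds for this subset.

8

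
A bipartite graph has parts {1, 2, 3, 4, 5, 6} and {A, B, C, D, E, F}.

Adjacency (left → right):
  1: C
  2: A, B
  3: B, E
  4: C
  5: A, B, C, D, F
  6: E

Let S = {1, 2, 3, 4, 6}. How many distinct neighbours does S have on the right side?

4

The union of neighbours of {1, 2, 3, 4, 6} is {A, B, C, E}, which has 4 elements.
Since |N(S)| = 4 < |S| = 5, Hall's condition fails for this subset.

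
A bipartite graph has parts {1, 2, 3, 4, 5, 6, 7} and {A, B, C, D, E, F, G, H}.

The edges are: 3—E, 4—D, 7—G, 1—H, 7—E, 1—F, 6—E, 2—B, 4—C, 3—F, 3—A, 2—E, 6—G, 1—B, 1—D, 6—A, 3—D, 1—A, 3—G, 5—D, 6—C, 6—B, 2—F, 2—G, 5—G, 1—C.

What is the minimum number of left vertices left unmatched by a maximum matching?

0

A valid assignment of size 7: 1→H, 2→B, 3→A, 4→C, 5→D, 6→G, 7→E.
This saturates every left vertex, so 7 is the maximum.
That matches 7 of the 7, leaving 0 unmatched; no matching can do better.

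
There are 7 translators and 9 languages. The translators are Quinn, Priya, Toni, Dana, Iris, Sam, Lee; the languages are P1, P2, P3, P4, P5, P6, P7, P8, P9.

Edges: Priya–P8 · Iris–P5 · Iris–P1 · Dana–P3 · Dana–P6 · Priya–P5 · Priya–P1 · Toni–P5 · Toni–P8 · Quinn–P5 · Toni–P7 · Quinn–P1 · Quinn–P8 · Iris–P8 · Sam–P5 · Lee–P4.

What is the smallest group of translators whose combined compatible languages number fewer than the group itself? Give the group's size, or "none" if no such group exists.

4

Take S = {Quinn, Priya, Iris, Sam}. Its neighbourhood is {P1, P5, P8}, so |N(S)| = 3 < |S| = 4.
Every subset of size less than 4 has at least as many neighbours as members, so 4 is the minimum.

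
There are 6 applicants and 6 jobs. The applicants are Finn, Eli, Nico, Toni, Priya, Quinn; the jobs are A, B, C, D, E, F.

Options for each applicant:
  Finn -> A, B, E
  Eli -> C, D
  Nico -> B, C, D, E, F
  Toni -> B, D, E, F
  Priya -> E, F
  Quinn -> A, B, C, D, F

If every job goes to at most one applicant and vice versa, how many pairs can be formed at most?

6

One maximum matching: Finn–B, Eli–C, Nico–F, Toni–D, Priya–E, Quinn–A.
All 6 applicants are matched, so no larger matching exists.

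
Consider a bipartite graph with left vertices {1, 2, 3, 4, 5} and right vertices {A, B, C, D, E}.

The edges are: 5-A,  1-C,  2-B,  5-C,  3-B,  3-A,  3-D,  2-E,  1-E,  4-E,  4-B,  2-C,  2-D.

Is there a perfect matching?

Yes

One maximum matching: 1-E, 2-D, 3-A, 4-B, 5-C.
Every left vertex is matched, so this is a perfect matching.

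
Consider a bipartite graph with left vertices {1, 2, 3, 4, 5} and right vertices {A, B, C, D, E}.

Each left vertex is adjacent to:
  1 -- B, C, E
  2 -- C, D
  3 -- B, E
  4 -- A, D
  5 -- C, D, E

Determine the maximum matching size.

For example, pair 1–C, 2–D, 3–B, 4–A, 5–E.
This saturates every left vertex, so 5 is the maximum.

5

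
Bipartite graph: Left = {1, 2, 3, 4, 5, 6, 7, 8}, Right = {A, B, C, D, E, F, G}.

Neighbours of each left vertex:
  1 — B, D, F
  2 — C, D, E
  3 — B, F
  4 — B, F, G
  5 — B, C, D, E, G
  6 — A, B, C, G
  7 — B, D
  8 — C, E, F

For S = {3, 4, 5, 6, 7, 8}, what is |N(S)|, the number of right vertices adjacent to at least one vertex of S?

The union of neighbours of {3, 4, 5, 6, 7, 8} is {A, B, C, D, E, F, G}, which has 7 elements.
Since |N(S)| = 7 ≥ |S| = 6, Hall's condition holds for this subset.

7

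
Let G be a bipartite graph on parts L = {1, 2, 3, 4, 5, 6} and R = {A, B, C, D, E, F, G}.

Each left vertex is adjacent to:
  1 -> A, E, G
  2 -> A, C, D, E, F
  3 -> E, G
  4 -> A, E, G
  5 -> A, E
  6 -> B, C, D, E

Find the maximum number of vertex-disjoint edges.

For example, pair 1-A, 2-F, 3-G, 4-E, 6-B.
The set {1, 3, 4, 5} has only 3 neighbours ({A, E, G}), so by Hall's theorem at most 5 of the 6 left vertices can be matched.

5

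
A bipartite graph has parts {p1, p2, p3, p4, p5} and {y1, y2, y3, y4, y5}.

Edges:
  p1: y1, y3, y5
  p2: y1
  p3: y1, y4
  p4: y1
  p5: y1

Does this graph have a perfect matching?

No

The set {p2, p4, p5} has only 1 neighbour ({y1}), so by Hall's theorem at most 3 of the 5 left vertices can be matched.
Hence no matching covers every left vertex.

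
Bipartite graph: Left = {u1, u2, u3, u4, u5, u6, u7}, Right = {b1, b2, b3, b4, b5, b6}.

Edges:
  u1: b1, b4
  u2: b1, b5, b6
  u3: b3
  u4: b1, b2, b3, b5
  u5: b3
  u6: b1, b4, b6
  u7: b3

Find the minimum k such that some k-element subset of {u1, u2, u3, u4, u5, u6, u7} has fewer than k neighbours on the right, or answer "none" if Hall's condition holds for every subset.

Take S = {u3, u5}. Its neighbourhood is {b3}, so |N(S)| = 1 < |S| = 2.
No single vertex violates Hall's condition since each has at least one neighbour, so 2 is the minimum.

2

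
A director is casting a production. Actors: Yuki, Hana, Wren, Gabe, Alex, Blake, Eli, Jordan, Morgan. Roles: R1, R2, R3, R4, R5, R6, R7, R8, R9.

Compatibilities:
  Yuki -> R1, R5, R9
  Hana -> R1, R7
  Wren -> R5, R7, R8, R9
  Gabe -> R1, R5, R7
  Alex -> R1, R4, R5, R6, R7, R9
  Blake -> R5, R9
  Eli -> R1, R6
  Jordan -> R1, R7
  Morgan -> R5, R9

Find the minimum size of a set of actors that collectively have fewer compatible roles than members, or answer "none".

Take S = {Yuki, Hana, Gabe, Blake, Jordan}. Its neighbourhood is {R1, R5, R7, R9}, so |N(S)| = 4 < |S| = 5.
Every subset of size less than 5 has at least as many neighbours as members, so 5 is the minimum.

5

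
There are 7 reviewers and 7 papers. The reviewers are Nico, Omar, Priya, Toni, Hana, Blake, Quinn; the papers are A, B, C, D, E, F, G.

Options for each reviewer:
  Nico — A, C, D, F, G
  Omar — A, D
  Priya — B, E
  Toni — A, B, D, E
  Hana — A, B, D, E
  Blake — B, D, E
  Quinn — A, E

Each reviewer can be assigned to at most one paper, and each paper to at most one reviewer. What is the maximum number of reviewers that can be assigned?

5

One maximum matching: Nico→G, Omar→A, Priya→E, Toni→D, Hana→B.
The set {Omar, Priya, Toni, Hana, Blake, Quinn} has only 4 neighbours ({A, B, D, E}), so by Hall's theorem at most 5 of the 7 reviewers can be matched.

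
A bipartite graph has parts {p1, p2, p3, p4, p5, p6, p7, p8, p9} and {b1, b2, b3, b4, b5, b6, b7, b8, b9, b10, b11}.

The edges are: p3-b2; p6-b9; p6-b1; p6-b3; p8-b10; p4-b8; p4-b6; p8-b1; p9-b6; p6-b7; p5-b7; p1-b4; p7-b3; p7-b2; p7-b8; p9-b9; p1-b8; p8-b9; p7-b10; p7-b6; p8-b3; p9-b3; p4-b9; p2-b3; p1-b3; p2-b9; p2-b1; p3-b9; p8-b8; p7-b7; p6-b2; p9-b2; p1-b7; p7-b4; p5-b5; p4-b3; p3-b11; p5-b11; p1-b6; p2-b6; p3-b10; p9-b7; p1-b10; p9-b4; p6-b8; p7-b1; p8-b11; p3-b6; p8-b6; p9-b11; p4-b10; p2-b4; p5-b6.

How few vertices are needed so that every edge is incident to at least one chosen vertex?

The 9 edges p1–b4, p2–b3, p3–b11, p4–b10, p5–b5, p6–b1, p7–b6, p8–b8, p9–b7 form a matching, so any vertex cover needs at least 9 vertices (one per matched edge).
Conversely {p1, p2, p3, p4, p5, p6, p7, p8, p9} meets every edge and has exactly 9 vertices, so 9 is optimal.

9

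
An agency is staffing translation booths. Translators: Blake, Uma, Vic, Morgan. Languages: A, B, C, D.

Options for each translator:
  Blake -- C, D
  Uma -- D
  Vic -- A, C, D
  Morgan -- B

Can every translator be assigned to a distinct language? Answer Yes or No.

Yes

For example, pair Blake-C, Uma-D, Vic-A, Morgan-B.
Every translator is matched, so this is a perfect matching.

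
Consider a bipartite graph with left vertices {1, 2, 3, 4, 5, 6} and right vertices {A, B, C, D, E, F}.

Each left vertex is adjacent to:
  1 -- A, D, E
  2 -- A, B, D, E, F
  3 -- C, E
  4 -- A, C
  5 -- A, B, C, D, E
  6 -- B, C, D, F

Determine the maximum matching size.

A valid assignment of size 6: 1→D, 2→F, 3→E, 4→C, 5→A, 6→B.
This saturates every left vertex, so 6 is the maximum.

6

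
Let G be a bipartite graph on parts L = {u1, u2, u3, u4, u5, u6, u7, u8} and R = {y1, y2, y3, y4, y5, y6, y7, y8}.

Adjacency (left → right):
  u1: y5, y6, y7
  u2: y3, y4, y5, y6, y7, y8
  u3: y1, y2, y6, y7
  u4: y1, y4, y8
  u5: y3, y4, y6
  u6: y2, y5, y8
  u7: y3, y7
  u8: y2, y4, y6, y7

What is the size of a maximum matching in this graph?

One maximum matching: u1-y5, u2-y8, u3-y1, u4-y4, u5-y6, u6-y2, u7-y3, u8-y7.
All 8 left vertices are matched, so no larger matching exists.

8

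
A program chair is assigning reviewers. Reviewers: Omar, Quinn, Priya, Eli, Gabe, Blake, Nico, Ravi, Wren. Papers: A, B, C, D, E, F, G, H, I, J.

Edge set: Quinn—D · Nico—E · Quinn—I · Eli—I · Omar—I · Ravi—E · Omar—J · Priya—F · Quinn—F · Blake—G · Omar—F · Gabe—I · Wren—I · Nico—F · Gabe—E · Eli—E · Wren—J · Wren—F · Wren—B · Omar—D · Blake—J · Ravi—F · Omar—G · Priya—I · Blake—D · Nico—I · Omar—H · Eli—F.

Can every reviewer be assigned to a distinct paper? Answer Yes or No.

The set {Priya, Eli, Gabe, Nico, Ravi} has only 3 neighbours ({E, F, I}), so by Hall's theorem at most 7 of the 9 reviewers can be matched.
Hence no matching covers every reviewer.

No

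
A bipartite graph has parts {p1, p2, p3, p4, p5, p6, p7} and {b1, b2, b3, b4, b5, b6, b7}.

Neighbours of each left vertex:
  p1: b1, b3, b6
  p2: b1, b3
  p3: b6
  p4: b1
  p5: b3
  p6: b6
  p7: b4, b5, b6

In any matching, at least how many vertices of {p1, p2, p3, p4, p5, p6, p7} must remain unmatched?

A valid assignment of size 4: p1→b3, p2→b1, p3→b6, p7→b5.
The set {p1, p2, p3, p4, p5, p6} has only 3 neighbours ({b1, b3, b6}), so by Hall's theorem at most 4 of the 7 left vertices can be matched.
That matches 4 of the 7, leaving 3 unmatched; no matching can do better.

3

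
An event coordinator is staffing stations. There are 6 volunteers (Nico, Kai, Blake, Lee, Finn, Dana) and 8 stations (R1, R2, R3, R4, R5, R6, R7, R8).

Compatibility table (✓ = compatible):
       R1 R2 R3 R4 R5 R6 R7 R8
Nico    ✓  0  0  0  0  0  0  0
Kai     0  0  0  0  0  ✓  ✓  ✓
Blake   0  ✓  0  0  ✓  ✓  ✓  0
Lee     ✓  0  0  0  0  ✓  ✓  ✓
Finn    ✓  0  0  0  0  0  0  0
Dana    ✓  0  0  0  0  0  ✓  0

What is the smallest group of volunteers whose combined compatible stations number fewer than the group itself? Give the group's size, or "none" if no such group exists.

2

Take S = {Nico, Finn}. Its neighbourhood is {R1}, so |N(S)| = 1 < |S| = 2.
No single vertex violates Hall's condition since each has at least one neighbour, so 2 is the minimum.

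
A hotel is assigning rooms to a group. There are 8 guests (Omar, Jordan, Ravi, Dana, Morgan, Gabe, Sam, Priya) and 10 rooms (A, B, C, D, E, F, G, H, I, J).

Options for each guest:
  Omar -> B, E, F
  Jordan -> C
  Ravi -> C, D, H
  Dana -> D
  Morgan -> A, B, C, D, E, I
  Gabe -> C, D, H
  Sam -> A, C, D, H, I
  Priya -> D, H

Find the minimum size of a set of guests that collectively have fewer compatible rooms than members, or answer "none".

4

Take S = {Jordan, Ravi, Dana, Gabe}. Its neighbourhood is {C, D, H}, so |N(S)| = 3 < |S| = 4.
Every subset of size less than 4 has at least as many neighbours as members, so 4 is the minimum.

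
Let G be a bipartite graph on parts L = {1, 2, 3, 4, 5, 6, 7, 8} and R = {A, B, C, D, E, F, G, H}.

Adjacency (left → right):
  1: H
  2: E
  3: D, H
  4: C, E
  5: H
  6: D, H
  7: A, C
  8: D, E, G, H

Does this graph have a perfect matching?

No

The set {1, 3, 5, 6} has only 2 neighbours ({D, H}), so by Hall's theorem at most 6 of the 8 left vertices can be matched.
Hence no matching covers every left vertex.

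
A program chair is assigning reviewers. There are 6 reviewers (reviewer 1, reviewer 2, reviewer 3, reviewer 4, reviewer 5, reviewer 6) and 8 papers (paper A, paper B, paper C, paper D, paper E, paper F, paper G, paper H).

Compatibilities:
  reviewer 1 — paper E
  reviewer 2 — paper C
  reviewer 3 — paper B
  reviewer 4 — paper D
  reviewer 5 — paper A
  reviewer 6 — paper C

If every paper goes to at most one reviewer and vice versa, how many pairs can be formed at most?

One maximum matching: reviewer 1–paper E, reviewer 2–paper C, reviewer 3–paper B, reviewer 4–paper D, reviewer 5–paper A.
The set {reviewer 2, reviewer 6} has only 1 neighbour ({paper C}), so by Hall's theorem at most 5 of the 6 reviewers can be matched.

5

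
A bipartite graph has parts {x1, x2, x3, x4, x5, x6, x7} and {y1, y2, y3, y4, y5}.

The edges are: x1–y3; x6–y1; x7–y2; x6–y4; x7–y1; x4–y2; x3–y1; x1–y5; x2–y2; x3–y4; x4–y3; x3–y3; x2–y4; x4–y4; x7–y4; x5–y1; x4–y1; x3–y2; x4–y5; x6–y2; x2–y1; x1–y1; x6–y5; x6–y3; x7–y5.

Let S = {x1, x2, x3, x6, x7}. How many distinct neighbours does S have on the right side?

The union of neighbours of {x1, x2, x3, x6, x7} is {y1, y2, y3, y4, y5}, which has 5 elements.
Since |N(S)| = 5 ≥ |S| = 5, Hall's condition holds for this subset.

5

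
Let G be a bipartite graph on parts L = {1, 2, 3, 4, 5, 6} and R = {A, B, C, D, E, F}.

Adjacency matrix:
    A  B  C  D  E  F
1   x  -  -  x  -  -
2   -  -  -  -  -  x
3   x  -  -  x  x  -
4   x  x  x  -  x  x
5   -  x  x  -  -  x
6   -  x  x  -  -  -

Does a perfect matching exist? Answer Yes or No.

A valid assignment of size 6: 1-D, 2-F, 3-E, 4-A, 5-C, 6-B.
Every left vertex is matched, so this is a perfect matching.

Yes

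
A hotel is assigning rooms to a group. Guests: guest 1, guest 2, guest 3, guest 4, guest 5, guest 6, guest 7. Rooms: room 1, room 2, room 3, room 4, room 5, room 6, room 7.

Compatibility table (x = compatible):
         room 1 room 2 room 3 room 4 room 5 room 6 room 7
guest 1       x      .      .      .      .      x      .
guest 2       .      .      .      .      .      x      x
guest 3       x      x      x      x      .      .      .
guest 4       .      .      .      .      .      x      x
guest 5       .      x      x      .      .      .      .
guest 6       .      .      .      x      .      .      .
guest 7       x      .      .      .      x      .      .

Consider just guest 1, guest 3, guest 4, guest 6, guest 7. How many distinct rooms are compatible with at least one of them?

7

The union of neighbours of {guest 1, guest 3, guest 4, guest 6, guest 7} is {room 1, room 2, room 3, room 4, room 5, room 6, room 7}, which has 7 elements.
Since |N(S)| = 7 ≥ |S| = 5, Hall's condition holds for this subset.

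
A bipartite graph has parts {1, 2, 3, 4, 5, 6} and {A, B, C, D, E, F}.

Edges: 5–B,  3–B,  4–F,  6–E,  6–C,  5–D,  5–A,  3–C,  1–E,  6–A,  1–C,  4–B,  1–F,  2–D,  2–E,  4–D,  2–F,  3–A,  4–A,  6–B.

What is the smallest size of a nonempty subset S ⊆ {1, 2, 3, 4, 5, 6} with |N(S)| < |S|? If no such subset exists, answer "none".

A matching saturating every left vertex exists, for instance 1→C, 2→E, 3→A, 4→F, 5→D, 6→B.
By Hall's marriage theorem, this means |N(S)| ≥ |S| for every subset S, so no violating subset exists.

none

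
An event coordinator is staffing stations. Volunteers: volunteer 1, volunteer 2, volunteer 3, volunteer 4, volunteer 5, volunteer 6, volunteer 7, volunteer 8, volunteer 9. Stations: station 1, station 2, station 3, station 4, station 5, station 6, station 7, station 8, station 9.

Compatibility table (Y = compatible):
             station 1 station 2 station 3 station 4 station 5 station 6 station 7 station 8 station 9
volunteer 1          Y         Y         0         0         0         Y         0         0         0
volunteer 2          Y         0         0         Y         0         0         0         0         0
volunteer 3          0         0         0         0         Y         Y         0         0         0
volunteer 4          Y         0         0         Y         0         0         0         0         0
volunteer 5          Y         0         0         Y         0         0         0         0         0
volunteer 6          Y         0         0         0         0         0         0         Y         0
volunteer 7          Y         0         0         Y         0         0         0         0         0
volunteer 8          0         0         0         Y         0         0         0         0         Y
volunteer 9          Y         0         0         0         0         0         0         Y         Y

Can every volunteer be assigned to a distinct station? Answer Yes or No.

No

The set {volunteer 2, volunteer 4, volunteer 5, volunteer 6, volunteer 7, volunteer 8, volunteer 9} has only 4 neighbours ({station 1, station 4, station 8, station 9}), so by Hall's theorem at most 6 of the 9 volunteers can be matched.
Hence no matching covers every volunteer.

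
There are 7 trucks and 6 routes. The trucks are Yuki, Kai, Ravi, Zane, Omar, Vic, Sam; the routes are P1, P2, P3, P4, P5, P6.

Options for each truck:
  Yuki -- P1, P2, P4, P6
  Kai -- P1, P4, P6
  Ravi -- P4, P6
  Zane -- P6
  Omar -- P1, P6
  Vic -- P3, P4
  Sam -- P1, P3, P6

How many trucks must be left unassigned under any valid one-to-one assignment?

One maximum matching: Yuki-P2, Kai-P1, Ravi-P4, Zane-P6, Vic-P3.
The set {Kai, Ravi, Zane, Omar, Vic, Sam} has only 4 neighbours ({P1, P3, P4, P6}), so by Hall's theorem at most 5 of the 7 trucks can be matched.
That matches 5 of the 7, leaving 2 unmatched; no matching can do better.

2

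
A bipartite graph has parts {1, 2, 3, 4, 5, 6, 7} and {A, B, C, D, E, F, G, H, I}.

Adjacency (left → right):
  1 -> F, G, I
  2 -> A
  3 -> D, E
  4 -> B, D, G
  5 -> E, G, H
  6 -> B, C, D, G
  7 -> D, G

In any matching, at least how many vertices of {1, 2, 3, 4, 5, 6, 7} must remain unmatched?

One maximum matching: 1→F, 2→A, 3→D, 4→B, 5→E, 6→C, 7→G.
This saturates every left vertex, so 7 is the maximum.
That matches 7 of the 7, leaving 0 unmatched; no matching can do better.

0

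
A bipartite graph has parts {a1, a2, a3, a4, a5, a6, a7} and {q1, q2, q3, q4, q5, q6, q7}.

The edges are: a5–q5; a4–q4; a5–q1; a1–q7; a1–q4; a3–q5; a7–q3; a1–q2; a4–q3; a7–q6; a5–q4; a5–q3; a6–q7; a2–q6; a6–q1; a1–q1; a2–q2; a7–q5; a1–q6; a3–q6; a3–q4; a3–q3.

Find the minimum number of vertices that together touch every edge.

7

{a1, a2, a3, a4, a5, a6, a7} is a vertex cover of size 7: every edge has an endpoint in this set.
No smaller cover exists because a1–q4, a2–q2, a3–q5, a4–q3, a5–q1, a6–q7, a7–q6 is a matching of size 7, and a cover must include an endpoint of each of these disjoint edges (König's theorem).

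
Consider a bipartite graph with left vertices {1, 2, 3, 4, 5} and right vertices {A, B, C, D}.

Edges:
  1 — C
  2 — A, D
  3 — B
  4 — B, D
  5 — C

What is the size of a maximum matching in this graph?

One maximum matching: 1-C, 2-A, 3-B, 4-D.
The set {1, 5} has only 1 neighbour ({C}), so by Hall's theorem at most 4 of the 5 left vertices can be matched.

4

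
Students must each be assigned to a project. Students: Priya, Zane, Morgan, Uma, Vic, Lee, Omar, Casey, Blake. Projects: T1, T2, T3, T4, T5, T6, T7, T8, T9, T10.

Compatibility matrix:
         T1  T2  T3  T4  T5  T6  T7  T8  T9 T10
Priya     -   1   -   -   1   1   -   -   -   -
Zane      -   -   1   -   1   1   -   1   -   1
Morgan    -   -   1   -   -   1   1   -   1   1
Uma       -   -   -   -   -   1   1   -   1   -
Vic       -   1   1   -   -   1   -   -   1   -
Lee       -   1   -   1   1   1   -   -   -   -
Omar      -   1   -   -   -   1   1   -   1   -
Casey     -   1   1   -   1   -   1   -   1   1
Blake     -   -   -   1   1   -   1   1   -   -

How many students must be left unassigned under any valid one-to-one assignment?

One maximum matching: Priya-T5, Zane-T10, Morgan-T3, Uma-T6, Vic-T9, Lee-T4, Omar-T2, Casey-T7, Blake-T8.
This saturates every student, so 9 is the maximum.
That matches 9 of the 9, leaving 0 unmatched; no matching can do better.

0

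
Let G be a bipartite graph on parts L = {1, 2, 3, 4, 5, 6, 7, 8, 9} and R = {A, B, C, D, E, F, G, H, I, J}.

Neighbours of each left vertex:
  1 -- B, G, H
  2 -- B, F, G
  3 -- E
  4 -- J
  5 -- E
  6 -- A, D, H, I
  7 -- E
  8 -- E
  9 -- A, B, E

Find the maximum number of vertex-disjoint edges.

6

A valid assignment of size 6: 1–G, 2–F, 3–E, 4–J, 6–I, 9–B.
The set {3, 5, 7, 8} has only 1 neighbour ({E}), so by Hall's theorem at most 6 of the 9 left vertices can be matched.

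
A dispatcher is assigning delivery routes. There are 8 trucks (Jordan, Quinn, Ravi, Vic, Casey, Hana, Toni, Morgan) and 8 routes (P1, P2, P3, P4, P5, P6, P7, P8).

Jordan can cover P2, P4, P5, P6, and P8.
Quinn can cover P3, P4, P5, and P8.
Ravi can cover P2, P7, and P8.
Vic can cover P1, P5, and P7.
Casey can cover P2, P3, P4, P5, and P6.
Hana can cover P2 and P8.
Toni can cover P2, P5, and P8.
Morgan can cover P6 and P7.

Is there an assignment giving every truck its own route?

For example, pair Jordan→P6, Quinn→P4, Ravi→P8, Vic→P1, Casey→P3, Hana→P2, Toni→P5, Morgan→P7.
All 8 trucks are covered.

Yes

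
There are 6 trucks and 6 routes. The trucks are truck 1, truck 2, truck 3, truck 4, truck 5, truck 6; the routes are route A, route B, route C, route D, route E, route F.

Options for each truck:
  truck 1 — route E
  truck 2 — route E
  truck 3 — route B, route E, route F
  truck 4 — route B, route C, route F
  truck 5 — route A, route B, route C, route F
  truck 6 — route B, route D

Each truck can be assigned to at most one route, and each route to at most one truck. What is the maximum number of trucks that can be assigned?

5

A valid assignment of size 5: truck 1–route E, truck 3–route F, truck 4–route C, truck 5–route A, truck 6–route B.
The set {truck 1, truck 2} has only 1 neighbour ({route E}), so by Hall's theorem at most 5 of the 6 trucks can be matched.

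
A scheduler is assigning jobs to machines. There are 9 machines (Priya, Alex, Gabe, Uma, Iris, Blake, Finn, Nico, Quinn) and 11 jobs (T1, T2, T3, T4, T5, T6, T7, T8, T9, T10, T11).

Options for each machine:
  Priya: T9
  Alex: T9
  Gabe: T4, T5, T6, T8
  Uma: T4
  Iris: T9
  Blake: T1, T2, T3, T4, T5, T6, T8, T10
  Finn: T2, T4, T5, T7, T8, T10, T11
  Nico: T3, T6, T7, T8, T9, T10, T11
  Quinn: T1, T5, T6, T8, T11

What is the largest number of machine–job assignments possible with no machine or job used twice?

For example, pair Priya-T9, Gabe-T8, Uma-T4, Blake-T10, Finn-T11, Nico-T7, Quinn-T5.
The set {Priya, Alex, Iris} has only 1 neighbour ({T9}), so by Hall's theorem at most 7 of the 9 machines can be matched.

7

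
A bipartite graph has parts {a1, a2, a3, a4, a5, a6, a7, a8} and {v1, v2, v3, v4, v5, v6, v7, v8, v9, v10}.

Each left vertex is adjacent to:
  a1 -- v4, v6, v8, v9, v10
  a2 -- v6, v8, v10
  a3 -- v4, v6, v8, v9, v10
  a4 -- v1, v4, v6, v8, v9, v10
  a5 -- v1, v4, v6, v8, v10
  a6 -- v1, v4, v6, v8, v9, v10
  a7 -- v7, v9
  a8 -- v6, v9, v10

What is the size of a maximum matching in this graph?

7

A valid assignment of size 7: a1→v4, a2→v6, a3→v10, a4→v9, a5→v1, a6→v8, a7→v7.
The set {a1, a2, a3, a4, a5, a6, a8} has only 6 neighbours ({v1, v10, v4, v6, v8, v9}), so by Hall's theorem at most 7 of the 8 left vertices can be matched.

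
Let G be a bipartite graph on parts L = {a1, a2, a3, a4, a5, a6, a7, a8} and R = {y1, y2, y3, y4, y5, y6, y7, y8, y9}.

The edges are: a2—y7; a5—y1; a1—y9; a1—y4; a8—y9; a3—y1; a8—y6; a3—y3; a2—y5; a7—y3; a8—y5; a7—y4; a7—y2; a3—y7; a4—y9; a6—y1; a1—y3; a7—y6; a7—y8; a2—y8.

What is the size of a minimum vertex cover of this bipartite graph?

A maximum matching has 7 edges (e.g. a1–y3, a2–y8, a3–y7, a4–y9, a5–y1, a7–y4, a8–y6).
By König's theorem the minimum vertex cover has the same size. One such cover is {a1, a2, a3, a4, a7, a8, y1}.

7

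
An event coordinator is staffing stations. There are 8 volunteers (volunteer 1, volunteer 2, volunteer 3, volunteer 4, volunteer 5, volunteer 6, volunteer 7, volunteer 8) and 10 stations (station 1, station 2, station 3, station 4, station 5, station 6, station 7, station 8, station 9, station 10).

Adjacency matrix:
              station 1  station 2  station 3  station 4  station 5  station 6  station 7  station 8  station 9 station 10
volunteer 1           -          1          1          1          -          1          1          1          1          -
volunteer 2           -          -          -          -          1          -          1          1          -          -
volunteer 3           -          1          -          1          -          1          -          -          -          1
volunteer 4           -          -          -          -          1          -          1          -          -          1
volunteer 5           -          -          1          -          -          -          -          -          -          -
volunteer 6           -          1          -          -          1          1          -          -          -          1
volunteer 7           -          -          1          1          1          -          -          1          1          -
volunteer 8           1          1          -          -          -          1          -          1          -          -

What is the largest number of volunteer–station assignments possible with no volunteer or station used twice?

8

One maximum matching: volunteer 1–station 7, volunteer 2–station 8, volunteer 3–station 4, volunteer 4–station 10, volunteer 5–station 3, volunteer 6–station 5, volunteer 7–station 9, volunteer 8–station 2.
This saturates every volunteer, so 8 is the maximum.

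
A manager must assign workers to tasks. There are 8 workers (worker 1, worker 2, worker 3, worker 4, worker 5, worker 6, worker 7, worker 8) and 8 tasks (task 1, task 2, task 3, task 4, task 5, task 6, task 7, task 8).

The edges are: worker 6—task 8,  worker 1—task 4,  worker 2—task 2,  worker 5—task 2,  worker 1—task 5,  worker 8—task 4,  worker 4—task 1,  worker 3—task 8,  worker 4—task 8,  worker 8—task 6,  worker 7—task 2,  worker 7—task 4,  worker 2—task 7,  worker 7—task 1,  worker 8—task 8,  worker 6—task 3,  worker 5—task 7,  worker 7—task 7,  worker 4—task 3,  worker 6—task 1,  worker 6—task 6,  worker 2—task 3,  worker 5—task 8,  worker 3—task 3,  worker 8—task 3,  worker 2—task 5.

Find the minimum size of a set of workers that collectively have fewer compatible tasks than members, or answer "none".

none

A matching saturating every worker exists, for instance worker 1→task 4, worker 2→task 5, worker 3→task 3, worker 4→task 1, worker 5→task 7, worker 6→task 8, worker 7→task 2, worker 8→task 6.
By Hall's marriage theorem, this means |N(S)| ≥ |S| for every subset S, so no violating subset exists.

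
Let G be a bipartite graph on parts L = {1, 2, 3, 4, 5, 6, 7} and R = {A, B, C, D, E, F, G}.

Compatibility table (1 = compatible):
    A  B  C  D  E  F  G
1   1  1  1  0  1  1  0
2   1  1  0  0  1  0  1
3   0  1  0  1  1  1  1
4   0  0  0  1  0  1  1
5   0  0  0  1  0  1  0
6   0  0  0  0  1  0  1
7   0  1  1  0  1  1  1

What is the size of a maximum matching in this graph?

7

A valid assignment of size 7: 1–C, 2–A, 3–B, 4–D, 5–F, 6–E, 7–G.
This saturates every left vertex, so 7 is the maximum.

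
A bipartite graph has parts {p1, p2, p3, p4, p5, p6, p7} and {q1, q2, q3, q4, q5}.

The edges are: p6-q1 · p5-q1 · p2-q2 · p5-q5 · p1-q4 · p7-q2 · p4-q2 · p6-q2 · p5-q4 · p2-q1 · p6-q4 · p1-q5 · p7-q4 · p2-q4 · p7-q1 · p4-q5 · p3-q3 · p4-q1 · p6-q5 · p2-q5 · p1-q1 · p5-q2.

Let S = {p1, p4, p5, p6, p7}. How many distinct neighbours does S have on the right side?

4

The union of neighbours of {p1, p4, p5, p6, p7} is {q1, q2, q4, q5}, which has 4 elements.
Since |N(S)| = 4 < |S| = 5, Hall's condition fails for this subset.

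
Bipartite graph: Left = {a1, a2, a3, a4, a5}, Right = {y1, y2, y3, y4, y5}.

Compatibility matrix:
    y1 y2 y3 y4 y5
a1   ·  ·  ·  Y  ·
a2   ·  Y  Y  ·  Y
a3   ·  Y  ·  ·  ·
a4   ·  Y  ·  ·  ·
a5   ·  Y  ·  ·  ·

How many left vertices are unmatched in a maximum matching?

2

For example, pair a1-y4, a2-y3, a3-y2.
The set {a3, a4, a5} has only 1 neighbour ({y2}), so by Hall's theorem at most 3 of the 5 left vertices can be matched.
That matches 3 of the 5, leaving 2 unmatched; no matching can do better.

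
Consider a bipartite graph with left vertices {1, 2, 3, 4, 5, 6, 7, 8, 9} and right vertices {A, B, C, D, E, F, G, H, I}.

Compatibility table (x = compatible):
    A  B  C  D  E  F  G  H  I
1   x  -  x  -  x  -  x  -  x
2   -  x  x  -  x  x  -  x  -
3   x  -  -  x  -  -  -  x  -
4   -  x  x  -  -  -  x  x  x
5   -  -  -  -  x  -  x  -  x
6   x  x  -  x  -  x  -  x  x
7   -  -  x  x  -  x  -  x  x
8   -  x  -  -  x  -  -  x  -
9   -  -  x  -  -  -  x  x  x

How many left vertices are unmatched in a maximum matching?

0

For example, pair 1–G, 2–E, 3–D, 4–H, 5–I, 6–A, 7–F, 8–B, 9–C.
This saturates every left vertex, so 9 is the maximum.
That matches 9 of the 9, leaving 0 unmatched; no matching can do better.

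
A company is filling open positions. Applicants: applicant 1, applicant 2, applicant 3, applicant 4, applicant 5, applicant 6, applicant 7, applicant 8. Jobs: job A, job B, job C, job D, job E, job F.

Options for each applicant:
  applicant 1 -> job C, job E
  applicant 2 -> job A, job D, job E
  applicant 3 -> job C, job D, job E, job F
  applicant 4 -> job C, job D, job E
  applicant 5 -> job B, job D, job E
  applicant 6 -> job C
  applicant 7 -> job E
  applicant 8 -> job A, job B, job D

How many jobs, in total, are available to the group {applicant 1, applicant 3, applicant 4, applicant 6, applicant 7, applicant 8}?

6

The union of neighbours of {applicant 1, applicant 3, applicant 4, applicant 6, applicant 7, applicant 8} is {job A, job B, job C, job D, job E, job F}, which has 6 elements.
Since |N(S)| = 6 ≥ |S| = 6, Hall's condition holds for this subset.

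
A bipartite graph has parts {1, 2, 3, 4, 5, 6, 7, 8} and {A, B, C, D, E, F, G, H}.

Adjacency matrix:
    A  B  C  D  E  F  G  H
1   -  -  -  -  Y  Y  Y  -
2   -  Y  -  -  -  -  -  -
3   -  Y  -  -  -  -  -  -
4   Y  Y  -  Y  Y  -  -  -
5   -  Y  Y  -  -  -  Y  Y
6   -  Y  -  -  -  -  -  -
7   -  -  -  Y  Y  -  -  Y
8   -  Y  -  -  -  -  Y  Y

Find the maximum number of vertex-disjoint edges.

A valid assignment of size 6: 1→E, 2→B, 4→A, 5→C, 7→D, 8→G.
The set {2, 3, 6} has only 1 neighbour ({B}), so by Hall's theorem at most 6 of the 8 left vertices can be matched.

6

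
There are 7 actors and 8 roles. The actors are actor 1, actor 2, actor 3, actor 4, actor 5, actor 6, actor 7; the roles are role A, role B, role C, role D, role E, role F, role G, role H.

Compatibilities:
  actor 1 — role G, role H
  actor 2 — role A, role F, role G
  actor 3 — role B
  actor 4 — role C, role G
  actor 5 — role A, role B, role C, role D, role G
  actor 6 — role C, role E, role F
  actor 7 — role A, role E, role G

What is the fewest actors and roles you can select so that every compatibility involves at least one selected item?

{actor 1, actor 2, actor 3, actor 4, actor 5, actor 6, actor 7} is a vertex cover of size 7: every edge has an endpoint in this set.
No smaller cover exists because actor 1–role H, actor 2–role F, actor 3–role B, actor 4–role C, actor 5–role A, actor 6–role E, actor 7–role G is a matching of size 7, and a cover must include an endpoint of each of these disjoint edges (König's theorem).

7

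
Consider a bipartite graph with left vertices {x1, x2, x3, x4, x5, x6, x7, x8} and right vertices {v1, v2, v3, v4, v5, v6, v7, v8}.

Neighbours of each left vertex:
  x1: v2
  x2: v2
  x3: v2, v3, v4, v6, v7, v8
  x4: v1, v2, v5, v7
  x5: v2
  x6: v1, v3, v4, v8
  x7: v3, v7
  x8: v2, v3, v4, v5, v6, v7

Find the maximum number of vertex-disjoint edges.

For example, pair x1–v2, x3–v6, x4–v1, x6–v4, x7–v7, x8–v3.
The set {x1, x2, x5} has only 1 neighbour ({v2}), so by Hall's theorem at most 6 of the 8 left vertices can be matched.

6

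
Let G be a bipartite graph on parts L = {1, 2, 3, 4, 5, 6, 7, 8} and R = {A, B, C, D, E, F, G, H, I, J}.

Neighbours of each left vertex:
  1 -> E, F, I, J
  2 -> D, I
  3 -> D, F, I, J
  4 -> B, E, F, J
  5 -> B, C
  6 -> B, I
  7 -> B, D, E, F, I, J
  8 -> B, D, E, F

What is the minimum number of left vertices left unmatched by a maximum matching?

A valid assignment of size 7: 1–E, 2–D, 3–F, 4–B, 5–C, 6–I, 7–J.
The set {1, 2, 3, 4, 6, 7, 8} has only 6 neighbours ({B, D, E, F, I, J}), so by Hall's theorem at most 7 of the 8 left vertices can be matched.
That matches 7 of the 8, leaving 1 unmatched; no matching can do better.

1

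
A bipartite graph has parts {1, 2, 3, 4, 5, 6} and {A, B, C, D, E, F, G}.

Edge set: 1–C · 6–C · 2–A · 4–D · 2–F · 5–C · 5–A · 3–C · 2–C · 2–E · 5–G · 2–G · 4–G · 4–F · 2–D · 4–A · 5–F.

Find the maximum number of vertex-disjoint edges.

A valid assignment of size 4: 1-C, 2-G, 4-D, 5-F.
The set {1, 3, 6} has only 1 neighbour ({C}), so by Hall's theorem at most 4 of the 6 left vertices can be matched.

4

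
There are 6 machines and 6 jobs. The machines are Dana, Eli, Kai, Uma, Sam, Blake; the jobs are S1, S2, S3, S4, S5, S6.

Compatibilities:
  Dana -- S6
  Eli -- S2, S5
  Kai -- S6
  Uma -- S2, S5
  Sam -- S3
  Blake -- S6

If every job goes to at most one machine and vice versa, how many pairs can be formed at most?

4

For example, pair Dana-S6, Eli-S5, Uma-S2, Sam-S3.
The set {Dana, Kai, Blake} has only 1 neighbour ({S6}), so by Hall's theorem at most 4 of the 6 machines can be matched.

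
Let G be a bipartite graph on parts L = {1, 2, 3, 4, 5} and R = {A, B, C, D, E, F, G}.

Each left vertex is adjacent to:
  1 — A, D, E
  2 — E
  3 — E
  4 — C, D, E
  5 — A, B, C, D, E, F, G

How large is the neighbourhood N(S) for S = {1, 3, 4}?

4

The union of neighbours of {1, 3, 4} is {A, C, D, E}, which has 4 elements.
Since |N(S)| = 4 ≥ |S| = 3, Hall's condition holds for this subset.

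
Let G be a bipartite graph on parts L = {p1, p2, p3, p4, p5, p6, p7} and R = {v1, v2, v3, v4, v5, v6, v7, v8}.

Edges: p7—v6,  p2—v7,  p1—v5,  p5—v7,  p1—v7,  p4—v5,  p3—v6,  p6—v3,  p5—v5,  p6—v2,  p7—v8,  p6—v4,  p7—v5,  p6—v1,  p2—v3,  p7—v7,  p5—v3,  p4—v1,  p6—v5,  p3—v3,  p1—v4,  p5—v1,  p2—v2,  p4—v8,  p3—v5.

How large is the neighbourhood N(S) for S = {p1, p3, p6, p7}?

The union of neighbours of {p1, p3, p6, p7} is {v1, v2, v3, v4, v5, v6, v7, v8}, which has 8 elements.
Since |N(S)| = 8 ≥ |S| = 4, Hall's condition holds for this subset.

8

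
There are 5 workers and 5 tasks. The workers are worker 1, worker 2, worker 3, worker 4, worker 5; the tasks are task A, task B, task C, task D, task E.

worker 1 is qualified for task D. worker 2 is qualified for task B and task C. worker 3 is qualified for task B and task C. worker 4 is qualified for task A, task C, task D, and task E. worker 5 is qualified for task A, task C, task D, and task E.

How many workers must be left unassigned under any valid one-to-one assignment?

A valid assignment of size 5: worker 1–task D, worker 2–task C, worker 3–task B, worker 4–task A, worker 5–task E.
This saturates every worker, so 5 is the maximum.
That matches 5 of the 5, leaving 0 unmatched; no matching can do better.

0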